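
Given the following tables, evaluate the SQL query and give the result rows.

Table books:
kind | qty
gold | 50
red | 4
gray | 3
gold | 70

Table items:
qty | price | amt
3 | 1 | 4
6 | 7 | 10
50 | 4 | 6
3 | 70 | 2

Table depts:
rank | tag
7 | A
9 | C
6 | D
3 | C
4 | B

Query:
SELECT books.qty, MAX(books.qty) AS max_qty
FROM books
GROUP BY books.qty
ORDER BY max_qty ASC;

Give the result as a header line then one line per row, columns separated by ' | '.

== RESULT ==
books.qty | max_qty
3 | 3
4 | 4
50 | 50
70 | 70

Derivation:
After GROUP BY (4 rows):
books.qty | max_qty
50 | 50
4 | 4
3 | 3
70 | 70
After ORDER BY (4 rows):
books.qty | max_qty
3 | 3
4 | 4
50 | 50
70 | 70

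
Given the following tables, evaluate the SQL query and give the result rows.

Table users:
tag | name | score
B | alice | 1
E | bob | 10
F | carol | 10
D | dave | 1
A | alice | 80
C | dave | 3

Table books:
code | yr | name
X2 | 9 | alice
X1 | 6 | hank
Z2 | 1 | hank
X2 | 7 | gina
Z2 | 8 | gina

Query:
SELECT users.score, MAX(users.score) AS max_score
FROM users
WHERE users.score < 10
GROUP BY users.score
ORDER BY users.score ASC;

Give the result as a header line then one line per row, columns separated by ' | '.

After WHERE (3 rows):
users.tag | users.name | users.score
B | alice | 1
D | dave | 1
C | dave | 3
After GROUP BY (2 rows):
users.score | max_score
1 | 1
3 | 3
After ORDER BY (2 rows):
users.score | max_score
1 | 1
3 | 3

== RESULT ==
users.score | max_score
1 | 1
3 | 3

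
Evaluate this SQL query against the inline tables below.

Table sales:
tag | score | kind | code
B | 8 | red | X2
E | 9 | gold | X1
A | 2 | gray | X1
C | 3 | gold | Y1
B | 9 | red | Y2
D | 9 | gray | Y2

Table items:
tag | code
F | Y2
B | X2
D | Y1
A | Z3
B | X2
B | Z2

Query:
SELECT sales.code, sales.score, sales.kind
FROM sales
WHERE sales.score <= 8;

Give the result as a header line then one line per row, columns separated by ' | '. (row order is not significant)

After WHERE (3 rows):
sales.tag | sales.score | sales.kind | sales.code
B | 8 | red | X2
A | 2 | gray | X1
C | 3 | gold | Y1
After SELECT (3 rows):
sales.code | sales.score | sales.kind
X2 | 8 | red
X1 | 2 | gray
Y1 | 3 | gold

== RESULT ==
sales.code | sales.score | sales.kind
X2 | 8 | red
X1 | 2 | gray
Y1 | 3 | gold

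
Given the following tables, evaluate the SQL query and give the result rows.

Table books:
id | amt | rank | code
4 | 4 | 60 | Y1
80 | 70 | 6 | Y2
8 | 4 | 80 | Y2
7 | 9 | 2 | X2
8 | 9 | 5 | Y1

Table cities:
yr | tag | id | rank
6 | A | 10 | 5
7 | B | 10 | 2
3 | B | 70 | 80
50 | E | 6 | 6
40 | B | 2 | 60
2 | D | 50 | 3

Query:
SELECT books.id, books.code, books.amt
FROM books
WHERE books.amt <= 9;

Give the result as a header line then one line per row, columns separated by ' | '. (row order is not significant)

== RESULT ==
books.id | books.code | books.amt
4 | Y1 | 4
8 | Y2 | 4
7 | X2 | 9
8 | Y1 | 9

Derivation:
After WHERE (4 rows):
books.id | books.amt | books.rank | books.code
4 | 4 | 60 | Y1
8 | 4 | 80 | Y2
7 | 9 | 2 | X2
8 | 9 | 5 | Y1
After SELECT (4 rows):
books.id | books.code | books.amt
4 | Y1 | 4
8 | Y2 | 4
7 | X2 | 9
8 | Y1 | 9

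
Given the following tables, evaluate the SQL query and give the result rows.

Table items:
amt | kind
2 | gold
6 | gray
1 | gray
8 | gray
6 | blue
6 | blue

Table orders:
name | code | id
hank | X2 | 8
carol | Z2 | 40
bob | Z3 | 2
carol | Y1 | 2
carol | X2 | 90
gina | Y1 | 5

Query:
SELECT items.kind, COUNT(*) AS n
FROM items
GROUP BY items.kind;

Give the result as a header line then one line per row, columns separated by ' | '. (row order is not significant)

== RESULT ==
items.kind | n
gold | 1
gray | 3
blue | 2

Derivation:
After GROUP BY (3 rows):
items.kind | n
gold | 1
gray | 3
blue | 2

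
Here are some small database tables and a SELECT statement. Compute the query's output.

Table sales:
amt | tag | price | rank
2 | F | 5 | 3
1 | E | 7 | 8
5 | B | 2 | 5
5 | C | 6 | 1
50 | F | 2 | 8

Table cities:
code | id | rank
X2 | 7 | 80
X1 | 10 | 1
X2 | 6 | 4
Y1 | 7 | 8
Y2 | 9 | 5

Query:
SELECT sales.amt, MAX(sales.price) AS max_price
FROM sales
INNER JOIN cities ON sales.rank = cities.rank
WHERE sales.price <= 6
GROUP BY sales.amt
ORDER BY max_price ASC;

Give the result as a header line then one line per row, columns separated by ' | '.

After JOIN cities (4 rows):
sales.amt | sales.tag | sales.price | sales.rank | cities.code | cities.id | cities.rank
1 | E | 7 | 8 | Y1 | 7 | 8
5 | B | 2 | 5 | Y2 | 9 | 5
5 | C | 6 | 1 | X1 | 10 | 1
50 | F | 2 | 8 | Y1 | 7 | 8
After WHERE (3 rows):
sales.amt | sales.tag | sales.price | sales.rank | cities.code | cities.id | cities.rank
5 | B | 2 | 5 | Y2 | 9 | 5
5 | C | 6 | 1 | X1 | 10 | 1
50 | F | 2 | 8 | Y1 | 7 | 8
After GROUP BY (2 rows):
sales.amt | max_price
5 | 6
50 | 2
After ORDER BY (2 rows):
sales.amt | max_price
50 | 2
5 | 6

== RESULT ==
sales.amt | max_price
50 | 2
5 | 6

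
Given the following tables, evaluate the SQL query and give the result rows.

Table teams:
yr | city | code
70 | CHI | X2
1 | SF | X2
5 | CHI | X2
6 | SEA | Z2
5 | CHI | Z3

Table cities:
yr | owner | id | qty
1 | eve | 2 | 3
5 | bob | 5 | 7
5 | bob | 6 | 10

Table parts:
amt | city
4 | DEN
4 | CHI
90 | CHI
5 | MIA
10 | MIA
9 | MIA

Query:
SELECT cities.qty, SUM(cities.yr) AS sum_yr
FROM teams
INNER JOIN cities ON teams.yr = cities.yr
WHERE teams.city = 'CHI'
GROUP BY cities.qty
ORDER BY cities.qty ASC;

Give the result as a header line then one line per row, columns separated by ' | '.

== RESULT ==
cities.qty | sum_yr
7 | 10
10 | 10

Derivation:
After JOIN cities (5 rows):
teams.yr | teams.city | teams.code | cities.yr | cities.owner | cities.id | cities.qty
1 | SF | X2 | 1 | eve | 2 | 3
5 | CHI | X2 | 5 | bob | 5 | 7
5 | CHI | X2 | 5 | bob | 6 | 10
5 | CHI | Z3 | 5 | bob | 5 | 7
5 | CHI | Z3 | 5 | bob | 6 | 10
After WHERE (4 rows):
teams.yr | teams.city | teams.code | cities.yr | cities.owner | cities.id | cities.qty
5 | CHI | X2 | 5 | bob | 5 | 7
5 | CHI | X2 | 5 | bob | 6 | 10
5 | CHI | Z3 | 5 | bob | 5 | 7
5 | CHI | Z3 | 5 | bob | 6 | 10
After GROUP BY (2 rows):
cities.qty | sum_yr
7 | 10
10 | 10
After ORDER BY (2 rows):
cities.qty | sum_yr
7 | 10
10 | 10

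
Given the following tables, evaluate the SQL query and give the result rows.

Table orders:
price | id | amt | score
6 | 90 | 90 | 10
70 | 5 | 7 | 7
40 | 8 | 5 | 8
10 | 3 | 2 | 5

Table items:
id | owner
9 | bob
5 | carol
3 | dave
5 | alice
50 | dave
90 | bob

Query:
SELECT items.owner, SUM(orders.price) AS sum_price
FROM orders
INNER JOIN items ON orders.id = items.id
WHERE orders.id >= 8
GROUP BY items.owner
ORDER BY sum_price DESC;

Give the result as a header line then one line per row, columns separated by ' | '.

== RESULT ==
items.owner | sum_price
bob | 6

Derivation:
After JOIN items (4 rows):
orders.price | orders.id | orders.amt | orders.score | items.id | items.owner
6 | 90 | 90 | 10 | 90 | bob
70 | 5 | 7 | 7 | 5 | carol
70 | 5 | 7 | 7 | 5 | alice
10 | 3 | 2 | 5 | 3 | dave
After WHERE (1 rows):
orders.price | orders.id | orders.amt | orders.score | items.id | items.owner
6 | 90 | 90 | 10 | 90 | bob
After GROUP BY (1 rows):
items.owner | sum_price
bob | 6
After ORDER BY (1 rows):
items.owner | sum_price
bob | 6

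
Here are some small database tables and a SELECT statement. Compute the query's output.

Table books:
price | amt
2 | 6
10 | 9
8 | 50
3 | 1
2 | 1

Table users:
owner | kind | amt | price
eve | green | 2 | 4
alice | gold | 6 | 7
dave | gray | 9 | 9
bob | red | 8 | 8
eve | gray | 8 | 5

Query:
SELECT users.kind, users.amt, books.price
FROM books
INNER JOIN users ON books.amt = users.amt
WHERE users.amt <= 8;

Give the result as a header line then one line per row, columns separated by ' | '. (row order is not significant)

After JOIN users (2 rows):
books.price | books.amt | users.owner | users.kind | users.amt | users.price
2 | 6 | alice | gold | 6 | 7
10 | 9 | dave | gray | 9 | 9
After WHERE (1 rows):
books.price | books.amt | users.owner | users.kind | users.amt | users.price
2 | 6 | alice | gold | 6 | 7
After SELECT (1 rows):
users.kind | users.amt | books.price
gold | 6 | 2

== RESULT ==
users.kind | users.amt | books.price
gold | 6 | 2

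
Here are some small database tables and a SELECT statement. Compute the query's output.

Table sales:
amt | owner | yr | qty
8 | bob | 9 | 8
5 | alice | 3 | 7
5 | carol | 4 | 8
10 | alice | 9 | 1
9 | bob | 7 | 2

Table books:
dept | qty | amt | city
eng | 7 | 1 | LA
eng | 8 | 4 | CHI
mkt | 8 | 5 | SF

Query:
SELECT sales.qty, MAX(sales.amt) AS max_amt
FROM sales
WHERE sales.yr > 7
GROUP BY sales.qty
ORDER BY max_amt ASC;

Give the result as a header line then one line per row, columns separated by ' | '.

== RESULT ==
sales.qty | max_amt
8 | 8
1 | 10

Derivation:
After WHERE (2 rows):
sales.amt | sales.owner | sales.yr | sales.qty
8 | bob | 9 | 8
10 | alice | 9 | 1
After GROUP BY (2 rows):
sales.qty | max_amt
8 | 8
1 | 10
After ORDER BY (2 rows):
sales.qty | max_amt
8 | 8
1 | 10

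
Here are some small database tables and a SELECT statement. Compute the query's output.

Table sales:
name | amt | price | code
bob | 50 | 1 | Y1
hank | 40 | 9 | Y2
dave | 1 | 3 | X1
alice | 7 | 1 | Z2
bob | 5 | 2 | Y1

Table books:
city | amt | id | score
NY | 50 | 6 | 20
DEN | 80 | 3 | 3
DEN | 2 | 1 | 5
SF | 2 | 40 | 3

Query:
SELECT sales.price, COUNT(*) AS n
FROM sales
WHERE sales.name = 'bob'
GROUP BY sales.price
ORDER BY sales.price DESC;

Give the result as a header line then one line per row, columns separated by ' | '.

After WHERE (2 rows):
sales.name | sales.amt | sales.price | sales.code
bob | 50 | 1 | Y1
bob | 5 | 2 | Y1
After GROUP BY (2 rows):
sales.price | n
1 | 1
2 | 1
After ORDER BY (2 rows):
sales.price | n
2 | 1
1 | 1

== RESULT ==
sales.price | n
2 | 1
1 | 1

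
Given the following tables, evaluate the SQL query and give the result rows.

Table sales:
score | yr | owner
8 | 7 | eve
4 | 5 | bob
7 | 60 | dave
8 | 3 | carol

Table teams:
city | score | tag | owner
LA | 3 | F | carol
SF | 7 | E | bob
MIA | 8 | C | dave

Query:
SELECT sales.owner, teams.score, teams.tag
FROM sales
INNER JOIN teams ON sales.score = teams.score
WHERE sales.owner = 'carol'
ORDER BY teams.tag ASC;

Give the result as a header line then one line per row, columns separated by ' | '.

After JOIN teams (3 rows):
sales.score | sales.yr | sales.owner | teams.city | teams.score | teams.tag | teams.owner
8 | 7 | eve | MIA | 8 | C | dave
7 | 60 | dave | SF | 7 | E | bob
8 | 3 | carol | MIA | 8 | C | dave
After WHERE (1 rows):
sales.score | sales.yr | sales.owner | teams.city | teams.score | teams.tag | teams.owner
8 | 3 | carol | MIA | 8 | C | dave
After SELECT (1 rows):
sales.owner | teams.score | teams.tag
carol | 8 | C
After ORDER BY (1 rows):
sales.owner | teams.score | teams.tag
carol | 8 | C

== RESULT ==
sales.owner | teams.score | teams.tag
carol | 8 | C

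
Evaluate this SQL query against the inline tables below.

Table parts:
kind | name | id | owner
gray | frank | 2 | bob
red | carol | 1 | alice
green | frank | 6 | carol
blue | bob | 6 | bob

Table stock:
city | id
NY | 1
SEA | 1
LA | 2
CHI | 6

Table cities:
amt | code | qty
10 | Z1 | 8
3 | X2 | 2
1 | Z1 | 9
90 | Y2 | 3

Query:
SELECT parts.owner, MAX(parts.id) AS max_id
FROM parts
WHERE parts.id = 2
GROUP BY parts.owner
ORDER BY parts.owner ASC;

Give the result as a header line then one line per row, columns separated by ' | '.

After WHERE (1 rows):
parts.kind | parts.name | parts.id | parts.owner
gray | frank | 2 | bob
After GROUP BY (1 rows):
parts.owner | max_id
bob | 2
After ORDER BY (1 rows):
parts.owner | max_id
bob | 2

== RESULT ==
parts.owner | max_id
bob | 2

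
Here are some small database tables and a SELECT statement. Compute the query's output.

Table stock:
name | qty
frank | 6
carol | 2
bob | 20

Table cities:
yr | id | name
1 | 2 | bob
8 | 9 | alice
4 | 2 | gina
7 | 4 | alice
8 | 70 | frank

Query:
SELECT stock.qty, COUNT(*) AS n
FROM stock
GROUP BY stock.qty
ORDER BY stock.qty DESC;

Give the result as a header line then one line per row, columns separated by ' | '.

== RESULT ==
stock.qty | n
20 | 1
6 | 1
2 | 1

Derivation:
After GROUP BY (3 rows):
stock.qty | n
6 | 1
2 | 1
20 | 1
After ORDER BY (3 rows):
stock.qty | n
20 | 1
6 | 1
2 | 1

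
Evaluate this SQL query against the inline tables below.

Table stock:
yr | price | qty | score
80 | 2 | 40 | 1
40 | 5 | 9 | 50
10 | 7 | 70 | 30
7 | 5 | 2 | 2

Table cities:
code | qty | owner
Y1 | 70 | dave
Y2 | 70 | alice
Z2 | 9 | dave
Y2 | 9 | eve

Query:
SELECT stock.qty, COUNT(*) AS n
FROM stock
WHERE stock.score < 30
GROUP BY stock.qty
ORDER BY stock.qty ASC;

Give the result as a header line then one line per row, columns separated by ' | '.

After WHERE (2 rows):
stock.yr | stock.price | stock.qty | stock.score
80 | 2 | 40 | 1
7 | 5 | 2 | 2
After GROUP BY (2 rows):
stock.qty | n
40 | 1
2 | 1
After ORDER BY (2 rows):
stock.qty | n
2 | 1
40 | 1

== RESULT ==
stock.qty | n
2 | 1
40 | 1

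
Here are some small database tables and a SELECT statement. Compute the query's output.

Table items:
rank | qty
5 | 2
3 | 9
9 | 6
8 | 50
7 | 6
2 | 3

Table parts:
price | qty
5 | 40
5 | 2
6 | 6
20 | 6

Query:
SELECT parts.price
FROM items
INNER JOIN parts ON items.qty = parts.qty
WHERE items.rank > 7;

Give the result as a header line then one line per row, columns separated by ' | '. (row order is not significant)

After JOIN parts (5 rows):
items.rank | items.qty | parts.price | parts.qty
5 | 2 | 5 | 2
9 | 6 | 6 | 6
9 | 6 | 20 | 6
7 | 6 | 6 | 6
7 | 6 | 20 | 6
After WHERE (2 rows):
items.rank | items.qty | parts.price | parts.qty
9 | 6 | 6 | 6
9 | 6 | 20 | 6
After SELECT (2 rows):
parts.price
6
20

== RESULT ==
parts.price
6
20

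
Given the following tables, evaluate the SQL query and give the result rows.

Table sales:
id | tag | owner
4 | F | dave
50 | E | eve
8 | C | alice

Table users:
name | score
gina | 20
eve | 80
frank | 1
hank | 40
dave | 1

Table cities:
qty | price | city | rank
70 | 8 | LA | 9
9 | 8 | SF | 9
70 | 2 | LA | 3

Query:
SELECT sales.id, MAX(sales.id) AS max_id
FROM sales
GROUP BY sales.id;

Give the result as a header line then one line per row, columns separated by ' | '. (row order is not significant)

After GROUP BY (3 rows):
sales.id | max_id
4 | 4
50 | 50
8 | 8

== RESULT ==
sales.id | max_id
4 | 4
50 | 50
8 | 8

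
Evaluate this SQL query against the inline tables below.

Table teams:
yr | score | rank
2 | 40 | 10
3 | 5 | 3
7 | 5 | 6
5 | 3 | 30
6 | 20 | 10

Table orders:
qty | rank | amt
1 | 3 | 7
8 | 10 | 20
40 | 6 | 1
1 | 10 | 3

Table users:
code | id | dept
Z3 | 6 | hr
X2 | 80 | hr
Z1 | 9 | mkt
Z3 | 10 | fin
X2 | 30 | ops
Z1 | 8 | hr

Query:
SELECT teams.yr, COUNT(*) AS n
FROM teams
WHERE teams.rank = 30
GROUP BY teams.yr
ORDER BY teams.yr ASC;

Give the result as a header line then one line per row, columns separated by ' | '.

== RESULT ==
teams.yr | n
5 | 1

Derivation:
After WHERE (1 rows):
teams.yr | teams.score | teams.rank
5 | 3 | 30
After GROUP BY (1 rows):
teams.yr | n
5 | 1
After ORDER BY (1 rows):
teams.yr | n
5 | 1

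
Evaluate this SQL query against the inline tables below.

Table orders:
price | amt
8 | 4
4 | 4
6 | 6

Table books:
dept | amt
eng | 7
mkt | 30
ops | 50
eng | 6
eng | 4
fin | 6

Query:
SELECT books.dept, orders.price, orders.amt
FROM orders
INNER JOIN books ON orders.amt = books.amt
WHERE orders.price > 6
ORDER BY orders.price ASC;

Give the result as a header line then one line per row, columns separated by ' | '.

== RESULT ==
books.dept | orders.price | orders.amt
eng | 8 | 4

Derivation:
After JOIN books (4 rows):
orders.price | orders.amt | books.dept | books.amt
8 | 4 | eng | 4
4 | 4 | eng | 4
6 | 6 | eng | 6
6 | 6 | fin | 6
After WHERE (1 rows):
orders.price | orders.amt | books.dept | books.amt
8 | 4 | eng | 4
After SELECT (1 rows):
books.dept | orders.price | orders.amt
eng | 8 | 4
After ORDER BY (1 rows):
books.dept | orders.price | orders.amt
eng | 8 | 4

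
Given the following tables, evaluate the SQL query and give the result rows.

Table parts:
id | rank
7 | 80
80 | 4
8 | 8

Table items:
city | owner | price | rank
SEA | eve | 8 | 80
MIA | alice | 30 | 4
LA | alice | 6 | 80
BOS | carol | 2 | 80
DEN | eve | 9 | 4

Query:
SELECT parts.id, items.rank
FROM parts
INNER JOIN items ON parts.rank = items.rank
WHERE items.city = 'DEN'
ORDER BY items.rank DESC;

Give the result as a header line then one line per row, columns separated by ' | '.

== RESULT ==
parts.id | items.rank
80 | 4

Derivation:
After JOIN items (5 rows):
parts.id | parts.rank | items.city | items.owner | items.price | items.rank
7 | 80 | SEA | eve | 8 | 80
7 | 80 | LA | alice | 6 | 80
7 | 80 | BOS | carol | 2 | 80
80 | 4 | MIA | alice | 30 | 4
80 | 4 | DEN | eve | 9 | 4
After WHERE (1 rows):
parts.id | parts.rank | items.city | items.owner | items.price | items.rank
80 | 4 | DEN | eve | 9 | 4
After SELECT (1 rows):
parts.id | items.rank
80 | 4
After ORDER BY (1 rows):
parts.id | items.rank
80 | 4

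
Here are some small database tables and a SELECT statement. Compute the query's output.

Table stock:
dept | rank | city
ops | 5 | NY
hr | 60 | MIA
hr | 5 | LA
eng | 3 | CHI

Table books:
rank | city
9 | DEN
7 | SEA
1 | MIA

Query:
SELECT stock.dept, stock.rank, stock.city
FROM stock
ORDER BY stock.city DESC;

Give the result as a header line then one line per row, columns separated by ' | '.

== RESULT ==
stock.dept | stock.rank | stock.city
ops | 5 | NY
hr | 60 | MIA
hr | 5 | LA
eng | 3 | CHI

Derivation:
After SELECT (4 rows):
stock.dept | stock.rank | stock.city
ops | 5 | NY
hr | 60 | MIA
hr | 5 | LA
eng | 3 | CHI
After ORDER BY (4 rows):
stock.dept | stock.rank | stock.city
ops | 5 | NY
hr | 60 | MIA
hr | 5 | LA
eng | 3 | CHI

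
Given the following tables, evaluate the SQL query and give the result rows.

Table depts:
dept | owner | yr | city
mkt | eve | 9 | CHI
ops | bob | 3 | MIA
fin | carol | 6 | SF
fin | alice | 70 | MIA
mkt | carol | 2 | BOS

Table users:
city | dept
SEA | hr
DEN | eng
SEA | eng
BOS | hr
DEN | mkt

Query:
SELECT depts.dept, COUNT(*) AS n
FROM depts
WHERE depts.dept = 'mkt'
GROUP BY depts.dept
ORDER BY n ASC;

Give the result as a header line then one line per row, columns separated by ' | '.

After WHERE (2 rows):
depts.dept | depts.owner | depts.yr | depts.city
mkt | eve | 9 | CHI
mkt | carol | 2 | BOS
After GROUP BY (1 rows):
depts.dept | n
mkt | 2
After ORDER BY (1 rows):
depts.dept | n
mkt | 2

== RESULT ==
depts.dept | n
mkt | 2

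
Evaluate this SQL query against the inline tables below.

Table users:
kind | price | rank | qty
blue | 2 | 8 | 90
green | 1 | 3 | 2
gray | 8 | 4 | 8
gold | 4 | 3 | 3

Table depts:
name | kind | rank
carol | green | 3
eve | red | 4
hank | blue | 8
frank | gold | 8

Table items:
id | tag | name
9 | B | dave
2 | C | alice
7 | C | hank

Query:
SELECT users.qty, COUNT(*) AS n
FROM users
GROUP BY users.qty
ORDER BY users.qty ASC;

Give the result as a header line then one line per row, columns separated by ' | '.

== RESULT ==
users.qty | n
2 | 1
3 | 1
8 | 1
90 | 1

Derivation:
After GROUP BY (4 rows):
users.qty | n
90 | 1
2 | 1
8 | 1
3 | 1
After ORDER BY (4 rows):
users.qty | n
2 | 1
3 | 1
8 | 1
90 | 1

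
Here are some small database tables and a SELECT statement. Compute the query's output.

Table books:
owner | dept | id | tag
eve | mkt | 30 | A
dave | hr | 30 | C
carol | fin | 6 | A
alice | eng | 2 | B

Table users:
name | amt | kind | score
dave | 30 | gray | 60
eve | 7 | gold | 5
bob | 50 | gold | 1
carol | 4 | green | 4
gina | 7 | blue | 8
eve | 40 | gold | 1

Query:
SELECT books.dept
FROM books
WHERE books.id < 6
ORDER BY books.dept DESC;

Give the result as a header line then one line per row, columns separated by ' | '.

== RESULT ==
books.dept
eng

Derivation:
After WHERE (1 rows):
books.owner | books.dept | books.id | books.tag
alice | eng | 2 | B
After SELECT (1 rows):
books.dept
eng
After ORDER BY (1 rows):
books.dept
eng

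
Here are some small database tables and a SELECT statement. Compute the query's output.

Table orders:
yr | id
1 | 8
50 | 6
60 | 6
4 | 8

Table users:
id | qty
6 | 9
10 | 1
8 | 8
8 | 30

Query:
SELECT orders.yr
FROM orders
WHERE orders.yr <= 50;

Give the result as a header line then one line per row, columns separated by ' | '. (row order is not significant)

After WHERE (3 rows):
orders.yr | orders.id
1 | 8
50 | 6
4 | 8
After SELECT (3 rows):
orders.yr
1
50
4

== RESULT ==
orders.yr
1
50
4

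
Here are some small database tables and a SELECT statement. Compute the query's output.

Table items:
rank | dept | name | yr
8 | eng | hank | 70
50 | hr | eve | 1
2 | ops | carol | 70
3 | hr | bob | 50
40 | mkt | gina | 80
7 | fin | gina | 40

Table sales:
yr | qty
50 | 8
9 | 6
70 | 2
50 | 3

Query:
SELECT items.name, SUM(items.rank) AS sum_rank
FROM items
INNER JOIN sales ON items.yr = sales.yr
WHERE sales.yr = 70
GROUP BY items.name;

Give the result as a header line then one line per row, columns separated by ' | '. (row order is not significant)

After JOIN sales (4 rows):
items.rank | items.dept | items.name | items.yr | sales.yr | sales.qty
8 | eng | hank | 70 | 70 | 2
2 | ops | carol | 70 | 70 | 2
3 | hr | bob | 50 | 50 | 8
3 | hr | bob | 50 | 50 | 3
After WHERE (2 rows):
items.rank | items.dept | items.name | items.yr | sales.yr | sales.qty
8 | eng | hank | 70 | 70 | 2
2 | ops | carol | 70 | 70 | 2
After GROUP BY (2 rows):
items.name | sum_rank
hank | 8
carol | 2

== RESULT ==
items.name | sum_rank
hank | 8
carol | 2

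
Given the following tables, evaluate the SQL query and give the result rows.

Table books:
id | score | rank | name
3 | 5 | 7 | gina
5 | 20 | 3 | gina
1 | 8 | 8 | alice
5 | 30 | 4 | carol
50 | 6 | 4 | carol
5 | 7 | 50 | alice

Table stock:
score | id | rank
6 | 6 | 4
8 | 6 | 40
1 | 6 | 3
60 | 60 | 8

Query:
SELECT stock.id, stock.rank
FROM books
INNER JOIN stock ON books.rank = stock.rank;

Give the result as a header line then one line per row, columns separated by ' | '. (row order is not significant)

== RESULT ==
stock.id | stock.rank
6 | 3
60 | 8
6 | 4
6 | 4

Derivation:
After JOIN stock (4 rows):
books.id | books.score | books.rank | books.name | stock.score | stock.id | stock.rank
5 | 20 | 3 | gina | 1 | 6 | 3
1 | 8 | 8 | alice | 60 | 60 | 8
5 | 30 | 4 | carol | 6 | 6 | 4
50 | 6 | 4 | carol | 6 | 6 | 4
After SELECT (4 rows):
stock.id | stock.rank
6 | 3
60 | 8
6 | 4
6 | 4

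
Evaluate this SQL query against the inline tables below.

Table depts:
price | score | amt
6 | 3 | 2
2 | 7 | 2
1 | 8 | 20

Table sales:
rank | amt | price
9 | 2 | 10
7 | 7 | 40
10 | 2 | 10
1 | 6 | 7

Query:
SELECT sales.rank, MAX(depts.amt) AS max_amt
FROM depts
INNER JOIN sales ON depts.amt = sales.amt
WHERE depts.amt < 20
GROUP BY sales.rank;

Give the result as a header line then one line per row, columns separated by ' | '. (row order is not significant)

After JOIN sales (4 rows):
depts.price | depts.score | depts.amt | sales.rank | sales.amt | sales.price
6 | 3 | 2 | 9 | 2 | 10
6 | 3 | 2 | 10 | 2 | 10
2 | 7 | 2 | 9 | 2 | 10
2 | 7 | 2 | 10 | 2 | 10
After WHERE (4 rows):
depts.price | depts.score | depts.amt | sales.rank | sales.amt | sales.price
6 | 3 | 2 | 9 | 2 | 10
6 | 3 | 2 | 10 | 2 | 10
2 | 7 | 2 | 9 | 2 | 10
2 | 7 | 2 | 10 | 2 | 10
After GROUP BY (2 rows):
sales.rank | max_amt
9 | 2
10 | 2

== RESULT ==
sales.rank | max_amt
9 | 2
10 | 2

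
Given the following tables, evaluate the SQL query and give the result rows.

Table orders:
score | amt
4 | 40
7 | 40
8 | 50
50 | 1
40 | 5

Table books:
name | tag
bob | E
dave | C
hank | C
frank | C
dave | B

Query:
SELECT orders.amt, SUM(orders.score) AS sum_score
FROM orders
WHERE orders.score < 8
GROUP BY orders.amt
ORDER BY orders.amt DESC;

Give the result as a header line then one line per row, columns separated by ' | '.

== RESULT ==
orders.amt | sum_score
40 | 11

Derivation:
After WHERE (2 rows):
orders.score | orders.amt
4 | 40
7 | 40
After GROUP BY (1 rows):
orders.amt | sum_score
40 | 11
After ORDER BY (1 rows):
orders.amt | sum_score
40 | 11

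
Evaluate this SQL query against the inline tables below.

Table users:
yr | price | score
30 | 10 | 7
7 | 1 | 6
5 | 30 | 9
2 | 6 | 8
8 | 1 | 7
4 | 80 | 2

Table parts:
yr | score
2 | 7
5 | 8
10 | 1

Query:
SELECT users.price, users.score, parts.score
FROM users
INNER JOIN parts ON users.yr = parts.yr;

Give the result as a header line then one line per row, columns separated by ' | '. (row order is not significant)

== RESULT ==
users.price | users.score | parts.score
30 | 9 | 8
6 | 8 | 7

Derivation:
After JOIN parts (2 rows):
users.yr | users.price | users.score | parts.yr | parts.score
5 | 30 | 9 | 5 | 8
2 | 6 | 8 | 2 | 7
After SELECT (2 rows):
users.price | users.score | parts.score
30 | 9 | 8
6 | 8 | 7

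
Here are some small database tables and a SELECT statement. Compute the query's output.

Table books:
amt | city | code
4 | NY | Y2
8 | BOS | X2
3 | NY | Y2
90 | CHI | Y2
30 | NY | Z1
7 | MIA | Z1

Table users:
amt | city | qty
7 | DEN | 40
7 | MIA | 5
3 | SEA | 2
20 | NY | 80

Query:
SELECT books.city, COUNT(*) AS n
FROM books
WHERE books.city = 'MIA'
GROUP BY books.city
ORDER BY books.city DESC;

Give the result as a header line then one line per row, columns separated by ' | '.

After WHERE (1 rows):
books.amt | books.city | books.code
7 | MIA | Z1
After GROUP BY (1 rows):
books.city | n
MIA | 1
After ORDER BY (1 rows):
books.city | n
MIA | 1

== RESULT ==
books.city | n
MIA | 1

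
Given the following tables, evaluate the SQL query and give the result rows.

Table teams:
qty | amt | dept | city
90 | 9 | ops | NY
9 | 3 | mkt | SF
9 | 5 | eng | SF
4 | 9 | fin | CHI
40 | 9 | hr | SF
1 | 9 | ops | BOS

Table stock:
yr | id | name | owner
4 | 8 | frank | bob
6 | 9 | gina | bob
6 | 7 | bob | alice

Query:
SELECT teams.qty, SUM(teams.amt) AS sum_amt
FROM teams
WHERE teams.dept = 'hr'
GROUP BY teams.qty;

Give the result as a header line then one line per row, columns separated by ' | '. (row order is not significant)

After WHERE (1 rows):
teams.qty | teams.amt | teams.dept | teams.city
40 | 9 | hr | SF
After GROUP BY (1 rows):
teams.qty | sum_amt
40 | 9

== RESULT ==
teams.qty | sum_amt
40 | 9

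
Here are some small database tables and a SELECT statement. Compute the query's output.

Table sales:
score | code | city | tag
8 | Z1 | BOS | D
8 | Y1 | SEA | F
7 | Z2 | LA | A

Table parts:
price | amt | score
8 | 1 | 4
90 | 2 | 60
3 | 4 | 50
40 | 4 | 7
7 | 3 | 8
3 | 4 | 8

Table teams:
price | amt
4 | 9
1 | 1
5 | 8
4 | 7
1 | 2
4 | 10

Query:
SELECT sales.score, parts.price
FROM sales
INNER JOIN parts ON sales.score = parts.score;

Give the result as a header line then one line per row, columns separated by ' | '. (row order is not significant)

After JOIN parts (5 rows):
sales.score | sales.code | sales.city | sales.tag | parts.price | parts.amt | parts.score
8 | Z1 | BOS | D | 7 | 3 | 8
8 | Z1 | BOS | D | 3 | 4 | 8
8 | Y1 | SEA | F | 7 | 3 | 8
8 | Y1 | SEA | F | 3 | 4 | 8
7 | Z2 | LA | A | 40 | 4 | 7
After SELECT (5 rows):
sales.score | parts.price
8 | 7
8 | 3
8 | 7
8 | 3
7 | 40

== RESULT ==
sales.score | parts.price
8 | 7
8 | 3
8 | 7
8 | 3
7 | 40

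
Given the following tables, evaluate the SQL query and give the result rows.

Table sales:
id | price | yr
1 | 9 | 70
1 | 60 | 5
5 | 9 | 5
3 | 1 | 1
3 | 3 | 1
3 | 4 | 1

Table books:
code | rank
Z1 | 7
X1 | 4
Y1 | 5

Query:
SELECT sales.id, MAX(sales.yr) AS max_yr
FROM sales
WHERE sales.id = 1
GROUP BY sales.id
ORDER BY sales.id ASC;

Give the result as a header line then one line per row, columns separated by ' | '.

After WHERE (2 rows):
sales.id | sales.price | sales.yr
1 | 9 | 70
1 | 60 | 5
After GROUP BY (1 rows):
sales.id | max_yr
1 | 70
After ORDER BY (1 rows):
sales.id | max_yr
1 | 70

== RESULT ==
sales.id | max_yr
1 | 70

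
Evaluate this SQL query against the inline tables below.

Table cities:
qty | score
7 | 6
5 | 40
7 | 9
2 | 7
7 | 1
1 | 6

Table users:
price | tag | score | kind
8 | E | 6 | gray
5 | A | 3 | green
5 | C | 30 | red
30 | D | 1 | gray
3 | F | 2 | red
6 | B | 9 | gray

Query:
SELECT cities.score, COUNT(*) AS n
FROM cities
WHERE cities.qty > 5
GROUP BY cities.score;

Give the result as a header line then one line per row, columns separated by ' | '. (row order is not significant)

== RESULT ==
cities.score | n
6 | 1
9 | 1
1 | 1

Derivation:
After WHERE (3 rows):
cities.qty | cities.score
7 | 6
7 | 9
7 | 1
After GROUP BY (3 rows):
cities.score | n
6 | 1
9 | 1
1 | 1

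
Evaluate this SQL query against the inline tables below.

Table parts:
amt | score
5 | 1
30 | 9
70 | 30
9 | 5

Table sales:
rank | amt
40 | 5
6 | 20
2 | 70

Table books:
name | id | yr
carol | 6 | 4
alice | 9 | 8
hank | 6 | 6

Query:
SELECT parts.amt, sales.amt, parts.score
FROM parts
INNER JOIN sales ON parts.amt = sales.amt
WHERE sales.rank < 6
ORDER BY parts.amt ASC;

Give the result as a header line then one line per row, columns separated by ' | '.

== RESULT ==
parts.amt | sales.amt | parts.score
70 | 70 | 30

Derivation:
After JOIN sales (2 rows):
parts.amt | parts.score | sales.rank | sales.amt
5 | 1 | 40 | 5
70 | 30 | 2 | 70
After WHERE (1 rows):
parts.amt | parts.score | sales.rank | sales.amt
70 | 30 | 2 | 70
After SELECT (1 rows):
parts.amt | sales.amt | parts.score
70 | 70 | 30
After ORDER BY (1 rows):
parts.amt | sales.amt | parts.score
70 | 70 | 30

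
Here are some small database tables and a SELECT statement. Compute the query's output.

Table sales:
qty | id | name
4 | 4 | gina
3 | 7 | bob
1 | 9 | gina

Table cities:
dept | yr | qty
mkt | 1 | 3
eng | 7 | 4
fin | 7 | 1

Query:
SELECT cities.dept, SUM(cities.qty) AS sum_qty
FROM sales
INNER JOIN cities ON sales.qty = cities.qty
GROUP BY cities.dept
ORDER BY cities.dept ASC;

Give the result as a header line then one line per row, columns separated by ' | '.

After JOIN cities (3 rows):
sales.qty | sales.id | sales.name | cities.dept | cities.yr | cities.qty
4 | 4 | gina | eng | 7 | 4
3 | 7 | bob | mkt | 1 | 3
1 | 9 | gina | fin | 7 | 1
After GROUP BY (3 rows):
cities.dept | sum_qty
eng | 4
mkt | 3
fin | 1
After ORDER BY (3 rows):
cities.dept | sum_qty
eng | 4
fin | 1
mkt | 3

== RESULT ==
cities.dept | sum_qty
eng | 4
fin | 1
mkt | 3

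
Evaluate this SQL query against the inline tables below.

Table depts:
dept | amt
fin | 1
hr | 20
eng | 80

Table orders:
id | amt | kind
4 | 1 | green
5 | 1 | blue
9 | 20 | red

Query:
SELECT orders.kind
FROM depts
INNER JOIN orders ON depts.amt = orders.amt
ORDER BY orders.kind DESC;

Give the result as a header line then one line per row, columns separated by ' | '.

== RESULT ==
orders.kind
red
green
blue

Derivation:
After JOIN orders (3 rows):
depts.dept | depts.amt | orders.id | orders.amt | orders.kind
fin | 1 | 4 | 1 | green
fin | 1 | 5 | 1 | blue
hr | 20 | 9 | 20 | red
After SELECT (3 rows):
orders.kind
green
blue
red
After ORDER BY (3 rows):
orders.kind
red
green
blue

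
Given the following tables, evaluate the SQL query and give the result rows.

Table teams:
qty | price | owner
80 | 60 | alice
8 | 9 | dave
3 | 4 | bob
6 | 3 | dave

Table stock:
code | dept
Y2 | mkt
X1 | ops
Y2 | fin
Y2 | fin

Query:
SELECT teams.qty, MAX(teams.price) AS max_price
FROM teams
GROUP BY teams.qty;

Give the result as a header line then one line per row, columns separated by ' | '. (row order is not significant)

== RESULT ==
teams.qty | max_price
80 | 60
8 | 9
3 | 4
6 | 3

Derivation:
After GROUP BY (4 rows):
teams.qty | max_price
80 | 60
8 | 9
3 | 4
6 | 3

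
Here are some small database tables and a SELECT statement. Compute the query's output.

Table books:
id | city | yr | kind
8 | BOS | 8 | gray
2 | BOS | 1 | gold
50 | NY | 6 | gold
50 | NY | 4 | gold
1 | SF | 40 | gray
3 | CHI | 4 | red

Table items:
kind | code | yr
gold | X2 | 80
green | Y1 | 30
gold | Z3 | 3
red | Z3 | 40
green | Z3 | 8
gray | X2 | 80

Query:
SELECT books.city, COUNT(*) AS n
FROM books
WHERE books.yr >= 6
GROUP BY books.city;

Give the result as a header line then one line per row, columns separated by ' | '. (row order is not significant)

== RESULT ==
books.city | n
BOS | 1
NY | 1
SF | 1

Derivation:
After WHERE (3 rows):
books.id | books.city | books.yr | books.kind
8 | BOS | 8 | gray
50 | NY | 6 | gold
1 | SF | 40 | gray
After GROUP BY (3 rows):
books.city | n
BOS | 1
NY | 1
SF | 1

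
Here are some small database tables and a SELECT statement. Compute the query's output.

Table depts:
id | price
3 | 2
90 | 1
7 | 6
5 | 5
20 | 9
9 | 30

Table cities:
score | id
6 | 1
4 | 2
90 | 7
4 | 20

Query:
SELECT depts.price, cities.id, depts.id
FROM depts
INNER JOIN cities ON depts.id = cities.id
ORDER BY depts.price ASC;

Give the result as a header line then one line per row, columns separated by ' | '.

== RESULT ==
depts.price | cities.id | depts.id
6 | 7 | 7
9 | 20 | 20

Derivation:
After JOIN cities (2 rows):
depts.id | depts.price | cities.score | cities.id
7 | 6 | 90 | 7
20 | 9 | 4 | 20
After SELECT (2 rows):
depts.price | cities.id | depts.id
6 | 7 | 7
9 | 20 | 20
After ORDER BY (2 rows):
depts.price | cities.id | depts.id
6 | 7 | 7
9 | 20 | 20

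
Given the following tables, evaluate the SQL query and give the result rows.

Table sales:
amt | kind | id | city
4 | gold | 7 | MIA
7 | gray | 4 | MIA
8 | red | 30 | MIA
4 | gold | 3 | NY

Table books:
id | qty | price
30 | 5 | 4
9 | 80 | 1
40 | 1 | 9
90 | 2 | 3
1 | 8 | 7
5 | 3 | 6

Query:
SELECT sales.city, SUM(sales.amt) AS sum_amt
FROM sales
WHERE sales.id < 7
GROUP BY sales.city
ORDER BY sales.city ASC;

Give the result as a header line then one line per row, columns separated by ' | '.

== RESULT ==
sales.city | sum_amt
MIA | 7
NY | 4

Derivation:
After WHERE (2 rows):
sales.amt | sales.kind | sales.id | sales.city
7 | gray | 4 | MIA
4 | gold | 3 | NY
After GROUP BY (2 rows):
sales.city | sum_amt
MIA | 7
NY | 4
After ORDER BY (2 rows):
sales.city | sum_amt
MIA | 7
NY | 4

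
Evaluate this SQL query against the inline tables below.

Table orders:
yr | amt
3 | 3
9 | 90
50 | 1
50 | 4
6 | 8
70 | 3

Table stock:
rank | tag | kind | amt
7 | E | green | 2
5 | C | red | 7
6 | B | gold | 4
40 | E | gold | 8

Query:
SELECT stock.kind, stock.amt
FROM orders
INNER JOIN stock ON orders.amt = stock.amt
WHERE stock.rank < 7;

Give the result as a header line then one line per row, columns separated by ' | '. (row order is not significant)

After JOIN stock (2 rows):
orders.yr | orders.amt | stock.rank | stock.tag | stock.kind | stock.amt
50 | 4 | 6 | B | gold | 4
6 | 8 | 40 | E | gold | 8
After WHERE (1 rows):
orders.yr | orders.amt | stock.rank | stock.tag | stock.kind | stock.amt
50 | 4 | 6 | B | gold | 4
After SELECT (1 rows):
stock.kind | stock.amt
gold | 4

== RESULT ==
stock.kind | stock.amt
gold | 4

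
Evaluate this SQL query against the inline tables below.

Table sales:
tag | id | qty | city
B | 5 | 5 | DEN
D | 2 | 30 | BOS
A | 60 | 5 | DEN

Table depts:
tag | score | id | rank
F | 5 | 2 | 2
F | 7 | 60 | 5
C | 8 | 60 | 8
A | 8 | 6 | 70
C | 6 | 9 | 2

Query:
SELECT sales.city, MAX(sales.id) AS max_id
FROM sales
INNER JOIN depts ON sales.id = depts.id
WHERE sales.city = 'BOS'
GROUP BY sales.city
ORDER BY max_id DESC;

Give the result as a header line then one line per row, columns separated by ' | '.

After JOIN depts (3 rows):
sales.tag | sales.id | sales.qty | sales.city | depts.tag | depts.score | depts.id | depts.rank
D | 2 | 30 | BOS | F | 5 | 2 | 2
A | 60 | 5 | DEN | F | 7 | 60 | 5
A | 60 | 5 | DEN | C | 8 | 60 | 8
After WHERE (1 rows):
sales.tag | sales.id | sales.qty | sales.city | depts.tag | depts.score | depts.id | depts.rank
D | 2 | 30 | BOS | F | 5 | 2 | 2
After GROUP BY (1 rows):
sales.city | max_id
BOS | 2
After ORDER BY (1 rows):
sales.city | max_id
BOS | 2

== RESULT ==
sales.city | max_id
BOS | 2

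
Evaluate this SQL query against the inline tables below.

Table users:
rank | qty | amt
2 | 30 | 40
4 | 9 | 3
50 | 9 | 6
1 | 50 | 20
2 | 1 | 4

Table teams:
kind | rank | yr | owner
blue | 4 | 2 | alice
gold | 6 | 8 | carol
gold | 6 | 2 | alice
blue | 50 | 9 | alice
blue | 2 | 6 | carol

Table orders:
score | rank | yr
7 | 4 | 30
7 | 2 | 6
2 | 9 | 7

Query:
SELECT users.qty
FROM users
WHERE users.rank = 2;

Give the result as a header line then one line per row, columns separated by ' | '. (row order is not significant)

== RESULT ==
users.qty
30
1

Derivation:
After WHERE (2 rows):
users.rank | users.qty | users.amt
2 | 30 | 40
2 | 1 | 4
After SELECT (2 rows):
users.qty
30
1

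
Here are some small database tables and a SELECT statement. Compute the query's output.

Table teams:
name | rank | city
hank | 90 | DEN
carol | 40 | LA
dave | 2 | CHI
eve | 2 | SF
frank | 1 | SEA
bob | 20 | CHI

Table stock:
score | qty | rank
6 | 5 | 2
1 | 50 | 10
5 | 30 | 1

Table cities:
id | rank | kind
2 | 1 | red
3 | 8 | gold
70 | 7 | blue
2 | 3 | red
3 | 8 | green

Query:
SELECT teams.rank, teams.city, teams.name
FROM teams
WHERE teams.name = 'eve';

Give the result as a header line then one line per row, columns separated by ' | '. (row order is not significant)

== RESULT ==
teams.rank | teams.city | teams.name
2 | SF | eve

Derivation:
After WHERE (1 rows):
teams.name | teams.rank | teams.city
eve | 2 | SF
After SELECT (1 rows):
teams.rank | teams.city | teams.name
2 | SF | eve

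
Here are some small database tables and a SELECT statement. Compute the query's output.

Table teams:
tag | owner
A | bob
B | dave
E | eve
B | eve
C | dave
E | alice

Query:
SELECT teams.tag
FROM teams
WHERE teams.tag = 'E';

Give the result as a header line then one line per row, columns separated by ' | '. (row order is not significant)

== RESULT ==
teams.tag
E
E

Derivation:
After WHERE (2 rows):
teams.tag | teams.owner
E | eve
E | alice
After SELECT (2 rows):
teams.tag
E
E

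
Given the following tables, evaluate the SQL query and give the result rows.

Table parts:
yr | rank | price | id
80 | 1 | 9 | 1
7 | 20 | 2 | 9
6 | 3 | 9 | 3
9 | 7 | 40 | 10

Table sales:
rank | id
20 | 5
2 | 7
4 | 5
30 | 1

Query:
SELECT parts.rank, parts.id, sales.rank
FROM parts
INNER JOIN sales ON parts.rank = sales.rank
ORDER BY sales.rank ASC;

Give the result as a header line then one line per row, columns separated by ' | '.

== RESULT ==
parts.rank | parts.id | sales.rank
20 | 9 | 20

Derivation:
After JOIN sales (1 rows):
parts.yr | parts.rank | parts.price | parts.id | sales.rank | sales.id
7 | 20 | 2 | 9 | 20 | 5
After SELECT (1 rows):
parts.rank | parts.id | sales.rank
20 | 9 | 20
After ORDER BY (1 rows):
parts.rank | parts.id | sales.rank
20 | 9 | 20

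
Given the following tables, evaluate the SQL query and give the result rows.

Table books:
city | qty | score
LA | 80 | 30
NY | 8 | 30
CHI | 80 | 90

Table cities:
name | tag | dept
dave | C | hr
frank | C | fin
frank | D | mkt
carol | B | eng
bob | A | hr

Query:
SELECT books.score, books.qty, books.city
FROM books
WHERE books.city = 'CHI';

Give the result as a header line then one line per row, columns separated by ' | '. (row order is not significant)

After WHERE (1 rows):
books.city | books.qty | books.score
CHI | 80 | 90
After SELECT (1 rows):
books.score | books.qty | books.city
90 | 80 | CHI

== RESULT ==
books.score | books.qty | books.city
90 | 80 | CHI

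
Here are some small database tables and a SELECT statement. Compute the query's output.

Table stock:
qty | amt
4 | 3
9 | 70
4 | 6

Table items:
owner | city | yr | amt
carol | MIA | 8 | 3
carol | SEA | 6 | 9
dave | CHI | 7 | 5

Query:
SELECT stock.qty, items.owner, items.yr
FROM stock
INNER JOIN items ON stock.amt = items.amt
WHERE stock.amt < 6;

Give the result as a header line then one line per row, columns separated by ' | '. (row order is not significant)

== RESULT ==
stock.qty | items.owner | items.yr
4 | carol | 8

Derivation:
After JOIN items (1 rows):
stock.qty | stock.amt | items.owner | items.city | items.yr | items.amt
4 | 3 | carol | MIA | 8 | 3
After WHERE (1 rows):
stock.qty | stock.amt | items.owner | items.city | items.yr | items.amt
4 | 3 | carol | MIA | 8 | 3
After SELECT (1 rows):
stock.qty | items.owner | items.yr
4 | carol | 8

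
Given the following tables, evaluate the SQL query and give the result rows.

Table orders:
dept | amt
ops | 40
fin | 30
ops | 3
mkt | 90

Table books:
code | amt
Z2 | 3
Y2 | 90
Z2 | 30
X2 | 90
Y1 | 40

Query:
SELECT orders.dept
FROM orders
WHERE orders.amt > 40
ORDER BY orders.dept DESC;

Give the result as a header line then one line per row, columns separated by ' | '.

== RESULT ==
orders.dept
mkt

Derivation:
After WHERE (1 rows):
orders.dept | orders.amt
mkt | 90
After SELECT (1 rows):
orders.dept
mkt
After ORDER BY (1 rows):
orders.dept
mkt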